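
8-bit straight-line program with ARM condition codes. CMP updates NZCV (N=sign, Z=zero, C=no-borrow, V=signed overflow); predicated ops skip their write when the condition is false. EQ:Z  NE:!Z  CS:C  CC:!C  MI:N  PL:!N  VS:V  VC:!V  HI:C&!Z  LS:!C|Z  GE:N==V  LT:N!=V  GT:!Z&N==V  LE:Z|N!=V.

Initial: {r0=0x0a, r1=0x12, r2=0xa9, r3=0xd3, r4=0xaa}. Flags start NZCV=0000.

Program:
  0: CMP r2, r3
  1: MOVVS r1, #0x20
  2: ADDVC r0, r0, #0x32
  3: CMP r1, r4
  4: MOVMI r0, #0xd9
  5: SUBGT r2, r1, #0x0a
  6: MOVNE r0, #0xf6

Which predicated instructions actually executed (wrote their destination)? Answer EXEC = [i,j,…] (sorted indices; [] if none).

0: ✓ CMP  NZCV=1000
1: · MOVVS
2: ✓ ADDVC  r0←0x3c
3: ✓ CMP  NZCV=0000
4: · MOVMI
5: ✓ SUBGT  r2←0x08
6: ✓ MOVNE  r0←0xf6

EXEC = [2,5,6]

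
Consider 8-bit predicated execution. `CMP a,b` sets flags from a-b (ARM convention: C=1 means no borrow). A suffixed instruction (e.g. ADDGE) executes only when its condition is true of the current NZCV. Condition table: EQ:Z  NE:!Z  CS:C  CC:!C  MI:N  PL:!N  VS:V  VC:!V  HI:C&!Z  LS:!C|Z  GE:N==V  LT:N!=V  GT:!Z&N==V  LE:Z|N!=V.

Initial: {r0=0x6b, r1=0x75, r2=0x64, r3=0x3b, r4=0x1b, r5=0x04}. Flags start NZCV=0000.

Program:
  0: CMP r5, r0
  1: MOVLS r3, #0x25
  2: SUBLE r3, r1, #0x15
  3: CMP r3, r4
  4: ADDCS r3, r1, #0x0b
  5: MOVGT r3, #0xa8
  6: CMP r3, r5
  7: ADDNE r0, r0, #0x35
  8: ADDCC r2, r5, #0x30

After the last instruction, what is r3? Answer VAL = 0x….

VAL = 0xa8

0: ✓ CMP  NZCV=1000
1: ✓ MOVLS  r3←0x25
2: ✓ SUBLE  r3←0x60
3: ✓ CMP  NZCV=0010
4: ✓ ADDCS  r3←0x80
5: ✓ MOVGT  r3←0xa8
6: ✓ CMP  NZCV=1010
7: ✓ ADDNE  r0←0xa0
8: · ADDCC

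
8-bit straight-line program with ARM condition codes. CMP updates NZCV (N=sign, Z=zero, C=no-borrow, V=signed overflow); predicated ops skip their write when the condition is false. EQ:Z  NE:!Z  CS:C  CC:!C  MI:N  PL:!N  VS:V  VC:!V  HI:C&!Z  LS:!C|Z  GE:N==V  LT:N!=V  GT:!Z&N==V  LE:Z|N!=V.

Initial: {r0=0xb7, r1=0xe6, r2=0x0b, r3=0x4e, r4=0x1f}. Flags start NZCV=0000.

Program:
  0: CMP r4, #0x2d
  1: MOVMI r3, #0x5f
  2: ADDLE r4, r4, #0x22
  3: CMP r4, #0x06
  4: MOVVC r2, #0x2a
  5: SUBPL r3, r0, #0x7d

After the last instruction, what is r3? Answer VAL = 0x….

0: ✓ CMP  NZCV=1000
1: ✓ MOVMI  r3←0x5f
2: ✓ ADDLE  r4←0x41
3: ✓ CMP  NZCV=0010
4: ✓ MOVVC  r2←0x2a
5: ✓ SUBPL  r3←0x3a

VAL = 0x3a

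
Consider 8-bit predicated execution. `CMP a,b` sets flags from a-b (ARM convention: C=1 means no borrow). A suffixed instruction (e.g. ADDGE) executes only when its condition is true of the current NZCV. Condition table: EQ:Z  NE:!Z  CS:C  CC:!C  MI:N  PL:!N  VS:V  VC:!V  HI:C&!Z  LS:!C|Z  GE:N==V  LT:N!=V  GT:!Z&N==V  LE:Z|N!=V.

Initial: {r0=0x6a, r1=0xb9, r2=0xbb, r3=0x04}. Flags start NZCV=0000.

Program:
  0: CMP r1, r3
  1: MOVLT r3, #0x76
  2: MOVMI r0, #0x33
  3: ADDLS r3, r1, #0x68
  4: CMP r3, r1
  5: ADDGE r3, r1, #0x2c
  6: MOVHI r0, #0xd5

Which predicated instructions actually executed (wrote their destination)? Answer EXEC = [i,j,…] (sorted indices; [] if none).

0: ✓ CMP  NZCV=1010
1: ✓ MOVLT  r3←0x76
2: ✓ MOVMI  r0←0x33
3: · ADDLS
4: ✓ CMP  NZCV=1001
5: ✓ ADDGE  r3←0xe5
6: · MOVHI

EXEC = [1,2,5]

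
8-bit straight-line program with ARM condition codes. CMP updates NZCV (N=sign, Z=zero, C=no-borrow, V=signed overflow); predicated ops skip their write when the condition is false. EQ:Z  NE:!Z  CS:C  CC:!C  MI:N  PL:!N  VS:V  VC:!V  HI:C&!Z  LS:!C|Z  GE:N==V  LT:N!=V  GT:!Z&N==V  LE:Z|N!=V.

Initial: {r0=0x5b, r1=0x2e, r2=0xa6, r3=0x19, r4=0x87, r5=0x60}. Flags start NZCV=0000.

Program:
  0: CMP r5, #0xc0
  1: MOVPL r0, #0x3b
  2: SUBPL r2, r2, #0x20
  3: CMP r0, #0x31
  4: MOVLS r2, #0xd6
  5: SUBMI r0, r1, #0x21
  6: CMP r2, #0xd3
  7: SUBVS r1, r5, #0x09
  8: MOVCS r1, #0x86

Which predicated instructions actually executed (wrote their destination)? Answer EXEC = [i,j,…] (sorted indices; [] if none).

EXEC = []

[0] flags=1001 → (cmp)
[1] flags=1001 PL?F → skip
[2] flags=1001 PL?F → skip
[3] flags=0010 → (cmp)
[4] flags=0010 LS?F → skip
[5] flags=0010 MI?F → skip
[6] flags=1000 → (cmp)
[7] flags=1000 VS?F → skip
[8] flags=1000 CS?F → skip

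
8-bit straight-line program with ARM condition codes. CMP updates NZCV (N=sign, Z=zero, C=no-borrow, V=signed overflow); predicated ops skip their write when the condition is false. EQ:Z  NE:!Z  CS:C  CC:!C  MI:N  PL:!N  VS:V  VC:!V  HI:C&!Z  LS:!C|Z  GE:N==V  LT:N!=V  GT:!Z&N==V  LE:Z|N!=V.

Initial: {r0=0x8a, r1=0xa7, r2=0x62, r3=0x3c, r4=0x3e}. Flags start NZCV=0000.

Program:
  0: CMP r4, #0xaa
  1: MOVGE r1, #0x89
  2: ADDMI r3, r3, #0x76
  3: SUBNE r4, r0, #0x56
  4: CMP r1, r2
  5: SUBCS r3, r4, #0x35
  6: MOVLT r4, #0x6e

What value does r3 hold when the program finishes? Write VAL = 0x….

VAL = 0xff

[0] flags=1001 → (cmp)
[1] flags=1001 GE?T → r1=0x89
[2] flags=1001 MI?T → r3=0xb2
[3] flags=1001 NE?T → r4=0x34
[4] flags=0011 → (cmp)
[5] flags=0011 CS?T → r3=0xff
[6] flags=0011 LT?T → r4=0x6e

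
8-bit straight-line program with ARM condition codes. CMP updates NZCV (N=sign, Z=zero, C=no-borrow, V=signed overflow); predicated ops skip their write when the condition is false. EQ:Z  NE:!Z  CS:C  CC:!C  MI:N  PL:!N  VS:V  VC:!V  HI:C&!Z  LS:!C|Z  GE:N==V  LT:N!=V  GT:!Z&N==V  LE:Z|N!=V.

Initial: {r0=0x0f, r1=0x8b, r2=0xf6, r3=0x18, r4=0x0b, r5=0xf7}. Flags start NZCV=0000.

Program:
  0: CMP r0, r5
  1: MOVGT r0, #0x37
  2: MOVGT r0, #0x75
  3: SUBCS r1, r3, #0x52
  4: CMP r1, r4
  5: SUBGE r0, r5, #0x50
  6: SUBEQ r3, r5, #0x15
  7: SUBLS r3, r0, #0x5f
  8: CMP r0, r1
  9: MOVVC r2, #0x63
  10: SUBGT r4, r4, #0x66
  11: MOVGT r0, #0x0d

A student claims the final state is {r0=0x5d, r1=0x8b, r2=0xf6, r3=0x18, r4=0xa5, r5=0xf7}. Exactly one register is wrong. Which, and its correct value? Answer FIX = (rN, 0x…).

FIX = (r0, 0x0d)

[0] flags=0000 → (cmp)
[1] flags=0000 GT?T → r0=0x37
[2] flags=0000 GT?T → r0=0x75
[3] flags=0000 CS?F → skip
[4] flags=1010 → (cmp)
[5] flags=1010 GE?F → skip
[6] flags=1010 EQ?F → skip
[7] flags=1010 LS?F → skip
[8] flags=1001 → (cmp)
[9] flags=1001 VC?F → skip
[10] flags=1001 GT?T → r4=0xa5
[11] flags=1001 GT?T → r0=0x0d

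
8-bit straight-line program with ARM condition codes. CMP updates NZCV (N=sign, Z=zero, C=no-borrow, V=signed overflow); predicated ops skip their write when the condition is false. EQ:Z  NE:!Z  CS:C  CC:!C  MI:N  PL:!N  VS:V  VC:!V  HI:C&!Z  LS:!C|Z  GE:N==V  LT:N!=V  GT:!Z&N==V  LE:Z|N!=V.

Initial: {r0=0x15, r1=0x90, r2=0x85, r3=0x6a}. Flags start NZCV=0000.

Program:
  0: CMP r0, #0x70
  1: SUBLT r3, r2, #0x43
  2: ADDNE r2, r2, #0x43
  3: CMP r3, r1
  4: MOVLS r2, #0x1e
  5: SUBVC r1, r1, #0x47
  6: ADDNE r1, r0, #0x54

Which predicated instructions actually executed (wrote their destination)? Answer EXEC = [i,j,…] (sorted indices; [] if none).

EXEC = [1,2,4,6]

[0] flags=1000 → (cmp)
[1] flags=1000 LT?T → r3=0x42
[2] flags=1000 NE?T → r2=0xc8
[3] flags=1001 → (cmp)
[4] flags=1001 LS?T → r2=0x1e
[5] flags=1001 VC?F → skip
[6] flags=1001 NE?T → r1=0x69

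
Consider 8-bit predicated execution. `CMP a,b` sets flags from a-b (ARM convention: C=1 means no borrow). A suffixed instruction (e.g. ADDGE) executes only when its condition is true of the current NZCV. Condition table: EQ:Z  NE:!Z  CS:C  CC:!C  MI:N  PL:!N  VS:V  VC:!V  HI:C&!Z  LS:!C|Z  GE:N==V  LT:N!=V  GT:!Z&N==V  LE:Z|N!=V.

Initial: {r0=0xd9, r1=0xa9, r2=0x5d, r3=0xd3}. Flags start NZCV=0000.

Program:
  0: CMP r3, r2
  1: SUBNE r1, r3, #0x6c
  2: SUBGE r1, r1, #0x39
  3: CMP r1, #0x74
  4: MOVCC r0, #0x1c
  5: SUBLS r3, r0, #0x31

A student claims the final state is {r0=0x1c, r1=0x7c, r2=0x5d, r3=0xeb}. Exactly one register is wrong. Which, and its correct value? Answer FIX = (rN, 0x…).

FIX = (r1, 0x67)

[0] flags=0011 → (cmp)
[1] flags=0011 NE?T → r1=0x67
[2] flags=0011 GE?F → skip
[3] flags=1000 → (cmp)
[4] flags=1000 CC?T → r0=0x1c
[5] flags=1000 LS?T → r3=0xeb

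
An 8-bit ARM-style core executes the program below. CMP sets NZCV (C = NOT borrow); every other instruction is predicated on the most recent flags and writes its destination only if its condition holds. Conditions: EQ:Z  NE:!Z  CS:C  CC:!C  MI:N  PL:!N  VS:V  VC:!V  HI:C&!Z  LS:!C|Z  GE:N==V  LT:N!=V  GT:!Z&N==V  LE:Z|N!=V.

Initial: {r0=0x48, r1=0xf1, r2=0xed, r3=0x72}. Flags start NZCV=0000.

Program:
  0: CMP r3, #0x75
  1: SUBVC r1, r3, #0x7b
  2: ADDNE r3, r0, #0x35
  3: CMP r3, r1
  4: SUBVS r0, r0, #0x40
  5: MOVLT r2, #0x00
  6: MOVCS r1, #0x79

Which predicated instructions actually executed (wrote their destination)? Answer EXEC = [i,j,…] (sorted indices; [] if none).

[0] flags=1000 → (cmp)
[1] flags=1000 VC?T → r1=0xf7
[2] flags=1000 NE?T → r3=0x7d
[3] flags=1001 → (cmp)
[4] flags=1001 VS?T → r0=0x08
[5] flags=1001 LT?F → skip
[6] flags=1001 CS?F → skip

EXEC = [1,2,4]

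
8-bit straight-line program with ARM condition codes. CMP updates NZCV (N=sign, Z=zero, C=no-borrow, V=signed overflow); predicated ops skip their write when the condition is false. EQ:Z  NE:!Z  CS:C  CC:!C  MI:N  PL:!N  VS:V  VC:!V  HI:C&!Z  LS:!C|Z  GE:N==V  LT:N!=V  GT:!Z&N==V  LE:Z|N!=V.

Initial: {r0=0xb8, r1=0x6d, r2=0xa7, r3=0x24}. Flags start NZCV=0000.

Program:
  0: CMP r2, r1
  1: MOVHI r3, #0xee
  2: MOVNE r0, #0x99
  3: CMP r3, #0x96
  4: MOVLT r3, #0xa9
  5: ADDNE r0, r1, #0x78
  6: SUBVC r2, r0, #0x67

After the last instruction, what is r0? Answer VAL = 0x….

VAL = 0xe5

0: ✓ CMP  NZCV=0011
1: ✓ MOVHI  r3←0xee
2: ✓ MOVNE  r0←0x99
3: ✓ CMP  NZCV=0010
4: · MOVLT
5: ✓ ADDNE  r0←0xe5
6: ✓ SUBVC  r2←0x7e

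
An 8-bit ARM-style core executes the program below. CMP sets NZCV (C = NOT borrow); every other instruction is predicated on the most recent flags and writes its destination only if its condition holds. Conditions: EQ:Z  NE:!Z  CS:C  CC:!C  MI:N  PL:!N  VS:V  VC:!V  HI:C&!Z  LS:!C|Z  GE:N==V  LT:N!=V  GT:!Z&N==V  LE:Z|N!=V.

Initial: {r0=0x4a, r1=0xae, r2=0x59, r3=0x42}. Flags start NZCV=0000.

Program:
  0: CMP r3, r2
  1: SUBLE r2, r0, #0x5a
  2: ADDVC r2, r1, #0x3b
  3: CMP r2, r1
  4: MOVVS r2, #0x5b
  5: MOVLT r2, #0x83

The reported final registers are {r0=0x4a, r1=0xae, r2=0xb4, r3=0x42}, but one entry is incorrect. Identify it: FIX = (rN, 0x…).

FIX = (r2, 0xe9)

[0] flags=1000 → (cmp)
[1] flags=1000 LE?T → r2=0xf0
[2] flags=1000 VC?T → r2=0xe9
[3] flags=0010 → (cmp)
[4] flags=0010 VS?F → skip
[5] flags=0010 LT?F → skip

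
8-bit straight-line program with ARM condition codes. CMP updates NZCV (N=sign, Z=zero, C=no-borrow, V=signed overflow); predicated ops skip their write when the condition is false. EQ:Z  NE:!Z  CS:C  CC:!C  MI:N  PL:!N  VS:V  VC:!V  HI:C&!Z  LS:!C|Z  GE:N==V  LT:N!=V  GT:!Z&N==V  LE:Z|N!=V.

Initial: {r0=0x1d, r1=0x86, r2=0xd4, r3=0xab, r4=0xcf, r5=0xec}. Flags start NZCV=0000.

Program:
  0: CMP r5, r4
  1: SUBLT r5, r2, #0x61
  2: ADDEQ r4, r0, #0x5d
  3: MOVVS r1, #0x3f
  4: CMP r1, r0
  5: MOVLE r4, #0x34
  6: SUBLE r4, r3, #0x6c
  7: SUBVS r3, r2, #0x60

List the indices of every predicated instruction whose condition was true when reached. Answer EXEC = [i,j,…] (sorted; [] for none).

[0] flags=0010 → (cmp)
[1] flags=0010 LT?F → skip
[2] flags=0010 EQ?F → skip
[3] flags=0010 VS?F → skip
[4] flags=0011 → (cmp)
[5] flags=0011 LE?T → r4=0x34
[6] flags=0011 LE?T → r4=0x3f
[7] flags=0011 VS?T → r3=0x74

EXEC = [5,6,7]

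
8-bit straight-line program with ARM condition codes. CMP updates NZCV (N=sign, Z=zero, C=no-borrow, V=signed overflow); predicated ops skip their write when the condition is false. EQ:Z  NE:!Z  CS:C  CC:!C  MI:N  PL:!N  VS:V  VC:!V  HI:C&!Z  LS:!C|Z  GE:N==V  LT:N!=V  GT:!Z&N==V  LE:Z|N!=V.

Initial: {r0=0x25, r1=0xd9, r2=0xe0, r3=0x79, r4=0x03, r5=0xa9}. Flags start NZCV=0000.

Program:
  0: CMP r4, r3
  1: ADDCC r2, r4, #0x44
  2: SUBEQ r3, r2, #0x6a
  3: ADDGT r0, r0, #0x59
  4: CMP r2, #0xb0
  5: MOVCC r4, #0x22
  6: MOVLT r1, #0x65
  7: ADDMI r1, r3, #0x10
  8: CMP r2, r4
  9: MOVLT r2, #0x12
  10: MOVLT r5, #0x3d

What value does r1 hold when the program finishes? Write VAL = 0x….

VAL = 0x89

0: ✓ CMP  NZCV=1000
1: ✓ ADDCC  r2←0x47
2: · SUBEQ
3: · ADDGT
4: ✓ CMP  NZCV=1001
5: ✓ MOVCC  r4←0x22
6: · MOVLT
7: ✓ ADDMI  r1←0x89
8: ✓ CMP  NZCV=0010
9: · MOVLT
10: · MOVLT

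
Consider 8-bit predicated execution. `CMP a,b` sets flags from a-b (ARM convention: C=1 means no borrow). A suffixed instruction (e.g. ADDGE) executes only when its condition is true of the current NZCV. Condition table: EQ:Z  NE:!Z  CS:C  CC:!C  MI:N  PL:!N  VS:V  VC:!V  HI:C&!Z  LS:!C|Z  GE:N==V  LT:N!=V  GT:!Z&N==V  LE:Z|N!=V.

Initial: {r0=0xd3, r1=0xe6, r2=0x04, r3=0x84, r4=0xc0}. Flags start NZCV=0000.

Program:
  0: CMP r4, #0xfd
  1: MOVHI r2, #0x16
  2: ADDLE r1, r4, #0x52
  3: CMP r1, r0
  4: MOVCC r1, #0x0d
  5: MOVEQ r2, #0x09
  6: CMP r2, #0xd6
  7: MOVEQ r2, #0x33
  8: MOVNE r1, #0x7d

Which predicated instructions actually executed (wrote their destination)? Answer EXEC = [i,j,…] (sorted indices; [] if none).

EXEC = [2,4,8]

0: ✓ CMP  NZCV=1000
1: · MOVHI
2: ✓ ADDLE  r1←0x12
3: ✓ CMP  NZCV=0000
4: ✓ MOVCC  r1←0x0d
5: · MOVEQ
6: ✓ CMP  NZCV=0000
7: · MOVEQ
8: ✓ MOVNE  r1←0x7d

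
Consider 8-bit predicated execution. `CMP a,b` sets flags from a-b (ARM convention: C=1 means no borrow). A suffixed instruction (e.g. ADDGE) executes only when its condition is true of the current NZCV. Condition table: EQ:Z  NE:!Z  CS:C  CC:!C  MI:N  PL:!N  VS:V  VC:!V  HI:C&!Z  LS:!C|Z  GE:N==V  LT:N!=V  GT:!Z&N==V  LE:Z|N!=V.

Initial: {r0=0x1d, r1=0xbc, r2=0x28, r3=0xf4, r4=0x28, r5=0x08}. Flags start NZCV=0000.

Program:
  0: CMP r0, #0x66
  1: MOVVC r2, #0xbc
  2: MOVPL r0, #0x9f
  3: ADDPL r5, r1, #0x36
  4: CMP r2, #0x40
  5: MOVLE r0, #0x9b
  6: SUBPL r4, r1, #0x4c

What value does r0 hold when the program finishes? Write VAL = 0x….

VAL = 0x9b

[0] flags=1000 → (cmp)
[1] flags=1000 VC?T → r2=0xbc
[2] flags=1000 PL?F → skip
[3] flags=1000 PL?F → skip
[4] flags=0011 → (cmp)
[5] flags=0011 LE?T → r0=0x9b
[6] flags=0011 PL?T → r4=0x70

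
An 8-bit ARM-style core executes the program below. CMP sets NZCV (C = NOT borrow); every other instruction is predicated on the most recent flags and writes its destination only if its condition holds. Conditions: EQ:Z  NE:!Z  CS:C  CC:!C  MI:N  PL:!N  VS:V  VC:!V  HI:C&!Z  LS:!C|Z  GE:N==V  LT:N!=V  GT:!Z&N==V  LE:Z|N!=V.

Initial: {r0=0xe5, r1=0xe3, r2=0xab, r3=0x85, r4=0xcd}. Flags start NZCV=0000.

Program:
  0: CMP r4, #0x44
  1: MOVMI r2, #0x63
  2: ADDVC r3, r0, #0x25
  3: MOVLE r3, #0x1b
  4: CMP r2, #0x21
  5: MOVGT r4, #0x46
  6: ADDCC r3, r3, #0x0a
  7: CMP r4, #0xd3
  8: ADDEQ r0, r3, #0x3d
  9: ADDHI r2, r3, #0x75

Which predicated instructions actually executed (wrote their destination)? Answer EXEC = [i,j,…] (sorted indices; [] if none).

EXEC = [1,2,3,5]

0: ✓ CMP  NZCV=1010
1: ✓ MOVMI  r2←0x63
2: ✓ ADDVC  r3←0x0a
3: ✓ MOVLE  r3←0x1b
4: ✓ CMP  NZCV=0010
5: ✓ MOVGT  r4←0x46
6: · ADDCC
7: ✓ CMP  NZCV=0000
8: · ADDEQ
9: · ADDHI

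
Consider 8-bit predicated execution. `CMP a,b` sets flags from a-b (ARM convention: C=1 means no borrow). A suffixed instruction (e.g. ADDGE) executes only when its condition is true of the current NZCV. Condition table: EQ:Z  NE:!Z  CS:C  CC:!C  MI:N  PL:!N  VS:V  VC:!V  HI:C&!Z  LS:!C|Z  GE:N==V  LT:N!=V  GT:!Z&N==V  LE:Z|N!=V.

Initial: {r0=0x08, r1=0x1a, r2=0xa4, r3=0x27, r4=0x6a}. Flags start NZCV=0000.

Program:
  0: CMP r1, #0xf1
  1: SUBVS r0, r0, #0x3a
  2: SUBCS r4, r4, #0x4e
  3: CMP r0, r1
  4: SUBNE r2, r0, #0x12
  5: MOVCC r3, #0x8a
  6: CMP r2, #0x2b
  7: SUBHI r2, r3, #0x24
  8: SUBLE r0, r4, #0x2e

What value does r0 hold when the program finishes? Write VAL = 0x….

VAL = 0x3c

0: ✓ CMP  NZCV=0000
1: · SUBVS
2: · SUBCS
3: ✓ CMP  NZCV=1000
4: ✓ SUBNE  r2←0xf6
5: ✓ MOVCC  r3←0x8a
6: ✓ CMP  NZCV=1010
7: ✓ SUBHI  r2←0x66
8: ✓ SUBLE  r0←0x3c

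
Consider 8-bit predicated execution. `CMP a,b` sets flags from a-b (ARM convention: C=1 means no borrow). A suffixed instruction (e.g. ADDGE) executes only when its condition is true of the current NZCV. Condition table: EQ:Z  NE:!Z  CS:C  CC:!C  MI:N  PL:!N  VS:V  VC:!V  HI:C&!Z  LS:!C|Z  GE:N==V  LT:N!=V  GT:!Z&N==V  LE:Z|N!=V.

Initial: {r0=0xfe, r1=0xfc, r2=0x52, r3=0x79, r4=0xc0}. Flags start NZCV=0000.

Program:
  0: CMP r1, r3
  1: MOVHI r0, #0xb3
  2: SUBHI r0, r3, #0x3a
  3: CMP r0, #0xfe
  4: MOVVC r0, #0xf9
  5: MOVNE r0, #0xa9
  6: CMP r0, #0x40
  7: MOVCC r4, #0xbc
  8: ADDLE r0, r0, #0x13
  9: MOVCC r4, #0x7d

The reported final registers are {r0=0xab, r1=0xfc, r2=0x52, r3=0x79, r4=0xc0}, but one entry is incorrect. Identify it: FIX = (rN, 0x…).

FIX = (r0, 0xbc)

[0] flags=1010 → (cmp)
[1] flags=1010 HI?T → r0=0xb3
[2] flags=1010 HI?T → r0=0x3f
[3] flags=0000 → (cmp)
[4] flags=0000 VC?T → r0=0xf9
[5] flags=0000 NE?T → r0=0xa9
[6] flags=0011 → (cmp)
[7] flags=0011 CC?F → skip
[8] flags=0011 LE?T → r0=0xbc
[9] flags=0011 CC?F → skip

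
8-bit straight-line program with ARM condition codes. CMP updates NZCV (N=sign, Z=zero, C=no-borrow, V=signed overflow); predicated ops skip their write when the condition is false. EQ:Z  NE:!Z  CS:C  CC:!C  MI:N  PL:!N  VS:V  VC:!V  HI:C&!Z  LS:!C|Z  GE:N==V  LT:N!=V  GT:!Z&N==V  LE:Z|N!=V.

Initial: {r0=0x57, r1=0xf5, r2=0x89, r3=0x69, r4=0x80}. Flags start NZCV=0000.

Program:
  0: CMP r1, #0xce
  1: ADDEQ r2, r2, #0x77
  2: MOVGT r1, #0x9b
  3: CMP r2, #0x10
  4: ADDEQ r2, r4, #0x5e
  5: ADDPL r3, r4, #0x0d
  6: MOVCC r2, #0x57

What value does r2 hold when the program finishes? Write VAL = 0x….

[0] flags=0010 → (cmp)
[1] flags=0010 EQ?F → skip
[2] flags=0010 GT?T → r1=0x9b
[3] flags=0011 → (cmp)
[4] flags=0011 EQ?F → skip
[5] flags=0011 PL?T → r3=0x8d
[6] flags=0011 CC?F → skip

VAL = 0x89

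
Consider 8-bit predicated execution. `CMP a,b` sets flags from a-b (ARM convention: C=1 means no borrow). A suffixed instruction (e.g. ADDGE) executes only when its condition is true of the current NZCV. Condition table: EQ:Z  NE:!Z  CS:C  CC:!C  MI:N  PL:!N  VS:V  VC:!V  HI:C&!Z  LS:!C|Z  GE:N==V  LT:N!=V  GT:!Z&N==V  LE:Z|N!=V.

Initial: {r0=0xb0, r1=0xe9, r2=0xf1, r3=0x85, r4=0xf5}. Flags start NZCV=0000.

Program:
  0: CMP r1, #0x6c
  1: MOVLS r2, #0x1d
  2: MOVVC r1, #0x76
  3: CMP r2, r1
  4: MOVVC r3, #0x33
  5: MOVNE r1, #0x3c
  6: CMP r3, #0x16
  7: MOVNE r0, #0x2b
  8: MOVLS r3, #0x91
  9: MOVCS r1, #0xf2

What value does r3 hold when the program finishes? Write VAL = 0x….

[0] flags=0011 → (cmp)
[1] flags=0011 LS?F → skip
[2] flags=0011 VC?F → skip
[3] flags=0010 → (cmp)
[4] flags=0010 VC?T → r3=0x33
[5] flags=0010 NE?T → r1=0x3c
[6] flags=0010 → (cmp)
[7] flags=0010 NE?T → r0=0x2b
[8] flags=0010 LS?F → skip
[9] flags=0010 CS?T → r1=0xf2

VAL = 0x33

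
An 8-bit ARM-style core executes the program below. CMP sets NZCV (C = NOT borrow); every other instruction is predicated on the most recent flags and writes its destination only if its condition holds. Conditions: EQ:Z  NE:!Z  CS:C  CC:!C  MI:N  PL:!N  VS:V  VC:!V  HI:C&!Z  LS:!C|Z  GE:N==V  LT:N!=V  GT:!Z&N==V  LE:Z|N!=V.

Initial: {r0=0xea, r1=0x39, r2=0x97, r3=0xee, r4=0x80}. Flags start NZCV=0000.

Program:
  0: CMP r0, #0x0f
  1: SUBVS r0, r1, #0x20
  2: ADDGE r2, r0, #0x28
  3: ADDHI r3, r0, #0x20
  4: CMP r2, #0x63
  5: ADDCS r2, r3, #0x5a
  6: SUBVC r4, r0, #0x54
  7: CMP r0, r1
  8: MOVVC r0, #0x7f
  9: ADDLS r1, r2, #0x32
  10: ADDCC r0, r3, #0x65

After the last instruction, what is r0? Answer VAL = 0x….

[0] flags=1010 → (cmp)
[1] flags=1010 VS?F → skip
[2] flags=1010 GE?F → skip
[3] flags=1010 HI?T → r3=0x0a
[4] flags=0011 → (cmp)
[5] flags=0011 CS?T → r2=0x64
[6] flags=0011 VC?F → skip
[7] flags=1010 → (cmp)
[8] flags=1010 VC?T → r0=0x7f
[9] flags=1010 LS?F → skip
[10] flags=1010 CC?F → skip

VAL = 0x7f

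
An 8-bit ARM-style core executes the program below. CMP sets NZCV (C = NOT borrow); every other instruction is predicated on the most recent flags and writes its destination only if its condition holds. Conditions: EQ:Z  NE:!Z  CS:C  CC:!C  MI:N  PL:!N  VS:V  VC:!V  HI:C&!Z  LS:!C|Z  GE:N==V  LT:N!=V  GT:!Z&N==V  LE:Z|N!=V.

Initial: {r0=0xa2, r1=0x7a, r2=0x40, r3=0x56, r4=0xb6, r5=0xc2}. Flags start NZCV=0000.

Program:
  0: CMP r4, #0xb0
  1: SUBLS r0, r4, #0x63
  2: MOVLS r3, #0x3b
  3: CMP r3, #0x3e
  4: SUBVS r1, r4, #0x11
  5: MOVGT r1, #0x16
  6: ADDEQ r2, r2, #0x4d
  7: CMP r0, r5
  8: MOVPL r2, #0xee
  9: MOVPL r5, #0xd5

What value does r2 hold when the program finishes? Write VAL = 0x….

[0] flags=0010 → (cmp)
[1] flags=0010 LS?F → skip
[2] flags=0010 LS?F → skip
[3] flags=0010 → (cmp)
[4] flags=0010 VS?F → skip
[5] flags=0010 GT?T → r1=0x16
[6] flags=0010 EQ?F → skip
[7] flags=1000 → (cmp)
[8] flags=1000 PL?F → skip
[9] flags=1000 PL?F → skip

VAL = 0x40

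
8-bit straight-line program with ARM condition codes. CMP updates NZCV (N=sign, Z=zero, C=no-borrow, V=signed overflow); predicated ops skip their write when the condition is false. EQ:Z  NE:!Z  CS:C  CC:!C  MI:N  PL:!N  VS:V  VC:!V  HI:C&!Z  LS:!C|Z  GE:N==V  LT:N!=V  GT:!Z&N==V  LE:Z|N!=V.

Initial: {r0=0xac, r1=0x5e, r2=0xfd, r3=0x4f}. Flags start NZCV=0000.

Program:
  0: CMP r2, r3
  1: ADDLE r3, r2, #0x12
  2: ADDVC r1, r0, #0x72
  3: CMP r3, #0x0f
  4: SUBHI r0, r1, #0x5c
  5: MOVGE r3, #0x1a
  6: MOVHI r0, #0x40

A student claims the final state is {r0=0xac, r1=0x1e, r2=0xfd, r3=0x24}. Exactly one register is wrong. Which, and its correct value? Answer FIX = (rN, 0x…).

[0] flags=1010 → (cmp)
[1] flags=1010 LE?T → r3=0x0f
[2] flags=1010 VC?T → r1=0x1e
[3] flags=0110 → (cmp)
[4] flags=0110 HI?F → skip
[5] flags=0110 GE?T → r3=0x1a
[6] flags=0110 HI?F → skip

FIX = (r3, 0x1a)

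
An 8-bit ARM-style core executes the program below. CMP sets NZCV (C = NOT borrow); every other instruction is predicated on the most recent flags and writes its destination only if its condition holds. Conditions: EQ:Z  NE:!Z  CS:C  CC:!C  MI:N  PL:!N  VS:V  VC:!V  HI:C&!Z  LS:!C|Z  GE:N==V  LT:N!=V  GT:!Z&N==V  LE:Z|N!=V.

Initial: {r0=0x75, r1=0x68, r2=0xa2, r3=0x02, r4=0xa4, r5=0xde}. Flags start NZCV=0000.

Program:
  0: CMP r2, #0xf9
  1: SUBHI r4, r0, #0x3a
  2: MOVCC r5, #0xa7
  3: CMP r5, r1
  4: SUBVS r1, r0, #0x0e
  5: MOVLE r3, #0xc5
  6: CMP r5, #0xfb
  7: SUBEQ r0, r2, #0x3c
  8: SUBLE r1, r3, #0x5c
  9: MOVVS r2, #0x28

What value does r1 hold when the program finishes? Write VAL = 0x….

0: ✓ CMP  NZCV=1000
1: · SUBHI
2: ✓ MOVCC  r5←0xa7
3: ✓ CMP  NZCV=0011
4: ✓ SUBVS  r1←0x67
5: ✓ MOVLE  r3←0xc5
6: ✓ CMP  NZCV=1000
7: · SUBEQ
8: ✓ SUBLE  r1←0x69
9: · MOVVS

VAL = 0x69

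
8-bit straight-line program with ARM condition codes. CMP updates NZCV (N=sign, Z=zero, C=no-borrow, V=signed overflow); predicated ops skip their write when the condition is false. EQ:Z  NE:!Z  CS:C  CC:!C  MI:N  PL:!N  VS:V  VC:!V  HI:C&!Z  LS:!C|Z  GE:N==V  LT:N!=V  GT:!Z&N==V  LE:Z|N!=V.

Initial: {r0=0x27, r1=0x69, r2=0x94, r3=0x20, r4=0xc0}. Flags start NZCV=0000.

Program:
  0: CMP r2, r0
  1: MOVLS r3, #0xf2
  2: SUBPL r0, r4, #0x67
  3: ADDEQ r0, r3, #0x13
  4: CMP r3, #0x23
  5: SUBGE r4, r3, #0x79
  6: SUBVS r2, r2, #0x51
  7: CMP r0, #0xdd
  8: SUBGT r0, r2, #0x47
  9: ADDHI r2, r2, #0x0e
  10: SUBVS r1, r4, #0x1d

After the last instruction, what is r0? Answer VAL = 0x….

VAL = 0x4d

[0] flags=0011 → (cmp)
[1] flags=0011 LS?F → skip
[2] flags=0011 PL?T → r0=0x59
[3] flags=0011 EQ?F → skip
[4] flags=1000 → (cmp)
[5] flags=1000 GE?F → skip
[6] flags=1000 VS?F → skip
[7] flags=0000 → (cmp)
[8] flags=0000 GT?T → r0=0x4d
[9] flags=0000 HI?F → skip
[10] flags=0000 VS?F → skip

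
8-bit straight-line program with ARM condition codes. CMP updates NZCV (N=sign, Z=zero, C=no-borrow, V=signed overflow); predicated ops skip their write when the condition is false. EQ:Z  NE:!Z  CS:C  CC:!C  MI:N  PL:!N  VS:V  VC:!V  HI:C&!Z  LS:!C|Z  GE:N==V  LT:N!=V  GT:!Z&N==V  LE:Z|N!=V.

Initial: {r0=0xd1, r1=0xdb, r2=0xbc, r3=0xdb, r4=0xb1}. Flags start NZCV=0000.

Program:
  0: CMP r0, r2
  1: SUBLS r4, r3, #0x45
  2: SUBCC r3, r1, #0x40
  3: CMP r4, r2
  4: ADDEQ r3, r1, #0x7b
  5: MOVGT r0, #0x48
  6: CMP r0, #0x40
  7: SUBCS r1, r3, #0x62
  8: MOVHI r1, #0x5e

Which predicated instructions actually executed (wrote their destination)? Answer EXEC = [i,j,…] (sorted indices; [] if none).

EXEC = [7,8]

[0] flags=0010 → (cmp)
[1] flags=0010 LS?F → skip
[2] flags=0010 CC?F → skip
[3] flags=1000 → (cmp)
[4] flags=1000 EQ?F → skip
[5] flags=1000 GT?F → skip
[6] flags=1010 → (cmp)
[7] flags=1010 CS?T → r1=0x79
[8] flags=1010 HI?T → r1=0x5e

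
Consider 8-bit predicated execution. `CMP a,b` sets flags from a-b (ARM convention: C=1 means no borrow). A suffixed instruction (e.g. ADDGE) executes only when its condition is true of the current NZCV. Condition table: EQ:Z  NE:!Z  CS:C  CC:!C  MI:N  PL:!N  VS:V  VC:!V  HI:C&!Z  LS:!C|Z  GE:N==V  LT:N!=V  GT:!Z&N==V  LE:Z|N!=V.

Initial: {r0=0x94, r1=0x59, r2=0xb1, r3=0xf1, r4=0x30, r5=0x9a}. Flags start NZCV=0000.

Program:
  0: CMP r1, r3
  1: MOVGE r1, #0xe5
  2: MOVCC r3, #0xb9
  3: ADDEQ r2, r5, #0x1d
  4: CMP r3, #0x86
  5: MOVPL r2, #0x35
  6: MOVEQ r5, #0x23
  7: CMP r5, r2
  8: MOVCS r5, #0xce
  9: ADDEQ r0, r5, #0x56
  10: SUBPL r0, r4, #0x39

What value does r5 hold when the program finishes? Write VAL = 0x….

0: ✓ CMP  NZCV=0000
1: ✓ MOVGE  r1←0xe5
2: ✓ MOVCC  r3←0xb9
3: · ADDEQ
4: ✓ CMP  NZCV=0010
5: ✓ MOVPL  r2←0x35
6: · MOVEQ
7: ✓ CMP  NZCV=0011
8: ✓ MOVCS  r5←0xce
9: · ADDEQ
10: ✓ SUBPL  r0←0xf7

VAL = 0xce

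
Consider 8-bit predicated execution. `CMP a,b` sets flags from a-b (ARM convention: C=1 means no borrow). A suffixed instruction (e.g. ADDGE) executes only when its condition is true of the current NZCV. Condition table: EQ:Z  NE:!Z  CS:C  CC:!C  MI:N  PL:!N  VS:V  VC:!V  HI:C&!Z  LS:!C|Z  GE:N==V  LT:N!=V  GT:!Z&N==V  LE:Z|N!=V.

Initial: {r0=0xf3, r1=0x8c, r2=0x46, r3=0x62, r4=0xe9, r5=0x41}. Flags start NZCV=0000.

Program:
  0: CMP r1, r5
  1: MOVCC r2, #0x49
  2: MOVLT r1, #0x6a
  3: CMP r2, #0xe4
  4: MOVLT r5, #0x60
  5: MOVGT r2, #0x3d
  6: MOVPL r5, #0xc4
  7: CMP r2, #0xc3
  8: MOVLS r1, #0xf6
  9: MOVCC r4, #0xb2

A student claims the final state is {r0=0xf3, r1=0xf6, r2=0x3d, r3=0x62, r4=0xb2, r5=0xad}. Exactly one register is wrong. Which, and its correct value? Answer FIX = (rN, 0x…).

FIX = (r5, 0xc4)

[0] flags=0011 → (cmp)
[1] flags=0011 CC?F → skip
[2] flags=0011 LT?T → r1=0x6a
[3] flags=0000 → (cmp)
[4] flags=0000 LT?F → skip
[5] flags=0000 GT?T → r2=0x3d
[6] flags=0000 PL?T → r5=0xc4
[7] flags=0000 → (cmp)
[8] flags=0000 LS?T → r1=0xf6
[9] flags=0000 CC?T → r4=0xb2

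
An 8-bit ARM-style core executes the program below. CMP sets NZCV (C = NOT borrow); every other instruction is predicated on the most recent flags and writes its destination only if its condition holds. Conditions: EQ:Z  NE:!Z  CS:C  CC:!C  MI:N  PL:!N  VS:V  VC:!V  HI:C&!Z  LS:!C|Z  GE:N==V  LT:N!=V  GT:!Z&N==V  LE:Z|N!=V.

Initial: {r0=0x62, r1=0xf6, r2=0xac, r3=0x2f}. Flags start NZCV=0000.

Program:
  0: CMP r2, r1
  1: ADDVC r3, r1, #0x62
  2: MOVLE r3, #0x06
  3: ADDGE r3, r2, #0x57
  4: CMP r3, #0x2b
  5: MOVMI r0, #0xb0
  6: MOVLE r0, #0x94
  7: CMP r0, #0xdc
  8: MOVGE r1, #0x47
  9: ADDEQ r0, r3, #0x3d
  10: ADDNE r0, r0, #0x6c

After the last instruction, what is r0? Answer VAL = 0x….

VAL = 0x00

0: ✓ CMP  NZCV=1000
1: ✓ ADDVC  r3←0x58
2: ✓ MOVLE  r3←0x06
3: · ADDGE
4: ✓ CMP  NZCV=1000
5: ✓ MOVMI  r0←0xb0
6: ✓ MOVLE  r0←0x94
7: ✓ CMP  NZCV=1000
8: · MOVGE
9: · ADDEQ
10: ✓ ADDNE  r0←0x00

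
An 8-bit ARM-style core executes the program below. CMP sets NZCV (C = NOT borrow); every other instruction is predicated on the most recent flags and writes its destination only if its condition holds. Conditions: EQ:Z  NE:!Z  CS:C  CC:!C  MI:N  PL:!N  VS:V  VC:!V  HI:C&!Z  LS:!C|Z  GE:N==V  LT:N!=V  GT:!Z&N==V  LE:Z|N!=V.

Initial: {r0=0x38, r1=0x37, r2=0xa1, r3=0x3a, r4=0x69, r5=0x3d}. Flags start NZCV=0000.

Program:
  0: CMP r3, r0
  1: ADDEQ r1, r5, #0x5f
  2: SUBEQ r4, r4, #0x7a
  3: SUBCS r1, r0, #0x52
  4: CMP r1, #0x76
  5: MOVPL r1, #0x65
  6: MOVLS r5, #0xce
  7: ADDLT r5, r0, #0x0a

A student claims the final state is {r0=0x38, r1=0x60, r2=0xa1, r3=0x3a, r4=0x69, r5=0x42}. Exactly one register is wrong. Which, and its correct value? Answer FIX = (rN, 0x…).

[0] flags=0010 → (cmp)
[1] flags=0010 EQ?F → skip
[2] flags=0010 EQ?F → skip
[3] flags=0010 CS?T → r1=0xe6
[4] flags=0011 → (cmp)
[5] flags=0011 PL?T → r1=0x65
[6] flags=0011 LS?F → skip
[7] flags=0011 LT?T → r5=0x42

FIX = (r1, 0x65)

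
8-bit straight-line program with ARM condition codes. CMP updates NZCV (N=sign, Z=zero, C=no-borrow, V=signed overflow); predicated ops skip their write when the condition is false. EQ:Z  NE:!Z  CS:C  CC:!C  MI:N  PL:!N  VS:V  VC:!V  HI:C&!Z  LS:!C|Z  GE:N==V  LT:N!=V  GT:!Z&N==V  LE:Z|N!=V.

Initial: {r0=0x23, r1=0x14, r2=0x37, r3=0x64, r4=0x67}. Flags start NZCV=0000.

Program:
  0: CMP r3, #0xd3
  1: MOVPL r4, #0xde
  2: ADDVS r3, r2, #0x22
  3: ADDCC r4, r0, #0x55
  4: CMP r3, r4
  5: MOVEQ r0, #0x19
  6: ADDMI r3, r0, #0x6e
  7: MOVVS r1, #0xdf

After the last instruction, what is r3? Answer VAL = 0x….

VAL = 0x91

[0] flags=1001 → (cmp)
[1] flags=1001 PL?F → skip
[2] flags=1001 VS?T → r3=0x59
[3] flags=1001 CC?T → r4=0x78
[4] flags=1000 → (cmp)
[5] flags=1000 EQ?F → skip
[6] flags=1000 MI?T → r3=0x91
[7] flags=1000 VS?F → skip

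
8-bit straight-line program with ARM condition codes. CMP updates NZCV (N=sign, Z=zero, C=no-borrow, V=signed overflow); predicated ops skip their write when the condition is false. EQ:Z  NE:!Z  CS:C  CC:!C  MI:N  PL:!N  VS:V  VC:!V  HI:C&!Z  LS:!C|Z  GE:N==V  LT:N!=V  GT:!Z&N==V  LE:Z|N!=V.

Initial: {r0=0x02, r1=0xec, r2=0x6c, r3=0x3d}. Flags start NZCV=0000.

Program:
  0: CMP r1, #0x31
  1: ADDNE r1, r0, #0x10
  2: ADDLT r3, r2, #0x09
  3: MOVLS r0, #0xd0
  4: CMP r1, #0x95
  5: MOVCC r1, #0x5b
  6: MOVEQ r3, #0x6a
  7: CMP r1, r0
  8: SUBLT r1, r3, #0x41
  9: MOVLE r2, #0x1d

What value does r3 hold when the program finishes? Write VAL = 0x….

VAL = 0x75

0: ✓ CMP  NZCV=1010
1: ✓ ADDNE  r1←0x12
2: ✓ ADDLT  r3←0x75
3: · MOVLS
4: ✓ CMP  NZCV=0000
5: ✓ MOVCC  r1←0x5b
6: · MOVEQ
7: ✓ CMP  NZCV=0010
8: · SUBLT
9: · MOVLE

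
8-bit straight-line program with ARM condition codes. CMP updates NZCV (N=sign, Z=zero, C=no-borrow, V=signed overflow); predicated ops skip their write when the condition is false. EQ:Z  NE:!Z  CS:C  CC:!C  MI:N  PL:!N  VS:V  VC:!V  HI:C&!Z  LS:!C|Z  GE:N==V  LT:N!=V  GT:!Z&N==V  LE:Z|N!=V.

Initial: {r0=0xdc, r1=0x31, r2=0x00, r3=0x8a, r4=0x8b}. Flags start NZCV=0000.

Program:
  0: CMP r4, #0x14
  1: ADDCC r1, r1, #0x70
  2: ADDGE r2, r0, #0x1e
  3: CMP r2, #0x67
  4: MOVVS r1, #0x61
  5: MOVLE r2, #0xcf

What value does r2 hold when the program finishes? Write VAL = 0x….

[0] flags=0011 → (cmp)
[1] flags=0011 CC?F → skip
[2] flags=0011 GE?F → skip
[3] flags=1000 → (cmp)
[4] flags=1000 VS?F → skip
[5] flags=1000 LE?T → r2=0xcf

VAL = 0xcf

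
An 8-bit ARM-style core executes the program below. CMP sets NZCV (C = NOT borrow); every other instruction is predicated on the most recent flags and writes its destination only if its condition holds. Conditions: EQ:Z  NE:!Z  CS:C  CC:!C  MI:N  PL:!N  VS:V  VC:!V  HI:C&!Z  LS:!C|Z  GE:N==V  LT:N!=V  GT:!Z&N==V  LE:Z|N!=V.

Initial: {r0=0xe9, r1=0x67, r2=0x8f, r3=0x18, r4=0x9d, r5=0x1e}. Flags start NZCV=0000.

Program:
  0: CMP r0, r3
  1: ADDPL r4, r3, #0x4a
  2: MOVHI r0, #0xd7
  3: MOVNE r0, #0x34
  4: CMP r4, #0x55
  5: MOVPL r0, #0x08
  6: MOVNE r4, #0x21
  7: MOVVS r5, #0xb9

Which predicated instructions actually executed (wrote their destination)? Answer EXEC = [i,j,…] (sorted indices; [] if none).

EXEC = [2,3,5,6,7]

[0] flags=1010 → (cmp)
[1] flags=1010 PL?F → skip
[2] flags=1010 HI?T → r0=0xd7
[3] flags=1010 NE?T → r0=0x34
[4] flags=0011 → (cmp)
[5] flags=0011 PL?T → r0=0x08
[6] flags=0011 NE?T → r4=0x21
[7] flags=0011 VS?T → r5=0xb9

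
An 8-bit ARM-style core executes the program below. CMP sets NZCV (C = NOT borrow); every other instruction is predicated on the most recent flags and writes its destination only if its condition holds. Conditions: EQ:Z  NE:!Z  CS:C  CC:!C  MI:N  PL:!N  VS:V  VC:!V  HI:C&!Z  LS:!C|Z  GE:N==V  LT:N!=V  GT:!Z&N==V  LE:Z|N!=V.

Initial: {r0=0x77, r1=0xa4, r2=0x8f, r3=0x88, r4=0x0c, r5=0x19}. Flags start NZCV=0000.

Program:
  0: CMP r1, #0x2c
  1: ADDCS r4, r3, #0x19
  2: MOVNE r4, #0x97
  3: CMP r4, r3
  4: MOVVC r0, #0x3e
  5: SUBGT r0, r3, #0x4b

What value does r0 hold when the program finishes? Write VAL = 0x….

VAL = 0x3d

[0] flags=0011 → (cmp)
[1] flags=0011 CS?T → r4=0xa1
[2] flags=0011 NE?T → r4=0x97
[3] flags=0010 → (cmp)
[4] flags=0010 VC?T → r0=0x3e
[5] flags=0010 GT?T → r0=0x3d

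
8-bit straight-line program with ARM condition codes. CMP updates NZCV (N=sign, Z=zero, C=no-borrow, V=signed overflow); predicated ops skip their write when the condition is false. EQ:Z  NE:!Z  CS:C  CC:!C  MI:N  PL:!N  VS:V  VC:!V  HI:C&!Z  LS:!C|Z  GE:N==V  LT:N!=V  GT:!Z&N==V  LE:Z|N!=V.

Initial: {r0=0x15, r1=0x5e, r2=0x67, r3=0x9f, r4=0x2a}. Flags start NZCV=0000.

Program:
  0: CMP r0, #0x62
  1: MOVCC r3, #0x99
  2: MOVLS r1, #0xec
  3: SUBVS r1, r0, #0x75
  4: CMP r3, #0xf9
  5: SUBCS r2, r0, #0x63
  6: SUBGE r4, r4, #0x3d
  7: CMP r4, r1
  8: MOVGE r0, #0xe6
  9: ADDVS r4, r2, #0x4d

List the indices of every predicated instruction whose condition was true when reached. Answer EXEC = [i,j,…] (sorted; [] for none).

0: ✓ CMP  NZCV=1000
1: ✓ MOVCC  r3←0x99
2: ✓ MOVLS  r1←0xec
3: · SUBVS
4: ✓ CMP  NZCV=1000
5: · SUBCS
6: · SUBGE
7: ✓ CMP  NZCV=0000
8: ✓ MOVGE  r0←0xe6
9: · ADDVS

EXEC = [1,2,8]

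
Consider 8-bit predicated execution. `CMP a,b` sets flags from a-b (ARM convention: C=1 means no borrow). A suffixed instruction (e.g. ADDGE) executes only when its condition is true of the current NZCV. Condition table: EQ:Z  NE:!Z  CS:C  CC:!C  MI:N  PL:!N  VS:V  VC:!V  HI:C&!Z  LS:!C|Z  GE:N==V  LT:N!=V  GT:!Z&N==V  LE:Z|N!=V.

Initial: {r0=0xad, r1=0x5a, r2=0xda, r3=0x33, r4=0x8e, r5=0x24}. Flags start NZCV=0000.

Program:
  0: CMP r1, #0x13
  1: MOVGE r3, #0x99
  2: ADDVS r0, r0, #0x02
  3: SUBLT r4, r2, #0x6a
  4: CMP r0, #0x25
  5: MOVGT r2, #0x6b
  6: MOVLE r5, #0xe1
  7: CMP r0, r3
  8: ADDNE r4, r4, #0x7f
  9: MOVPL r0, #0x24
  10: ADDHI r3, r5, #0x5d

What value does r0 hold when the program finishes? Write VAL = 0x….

VAL = 0x24

0: ✓ CMP  NZCV=0010
1: ✓ MOVGE  r3←0x99
2: · ADDVS
3: · SUBLT
4: ✓ CMP  NZCV=1010
5: · MOVGT
6: ✓ MOVLE  r5←0xe1
7: ✓ CMP  NZCV=0010
8: ✓ ADDNE  r4←0x0d
9: ✓ MOVPL  r0←0x24
10: ✓ ADDHI  r3←0x3e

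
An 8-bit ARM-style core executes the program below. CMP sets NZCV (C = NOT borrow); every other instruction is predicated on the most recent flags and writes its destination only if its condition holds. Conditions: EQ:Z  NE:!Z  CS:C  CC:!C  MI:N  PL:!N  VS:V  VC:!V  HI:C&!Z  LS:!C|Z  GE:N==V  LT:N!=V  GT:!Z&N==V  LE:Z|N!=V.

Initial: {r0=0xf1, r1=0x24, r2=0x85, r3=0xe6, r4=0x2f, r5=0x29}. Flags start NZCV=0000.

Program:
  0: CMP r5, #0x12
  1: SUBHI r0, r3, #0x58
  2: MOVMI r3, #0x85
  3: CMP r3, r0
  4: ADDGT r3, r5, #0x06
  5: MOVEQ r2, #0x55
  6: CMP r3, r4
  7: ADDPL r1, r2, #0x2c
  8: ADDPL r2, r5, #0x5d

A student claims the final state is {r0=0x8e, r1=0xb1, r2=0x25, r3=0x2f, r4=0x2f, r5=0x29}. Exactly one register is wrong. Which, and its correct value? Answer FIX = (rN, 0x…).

[0] flags=0010 → (cmp)
[1] flags=0010 HI?T → r0=0x8e
[2] flags=0010 MI?F → skip
[3] flags=0010 → (cmp)
[4] flags=0010 GT?T → r3=0x2f
[5] flags=0010 EQ?F → skip
[6] flags=0110 → (cmp)
[7] flags=0110 PL?T → r1=0xb1
[8] flags=0110 PL?T → r2=0x86

FIX = (r2, 0x86)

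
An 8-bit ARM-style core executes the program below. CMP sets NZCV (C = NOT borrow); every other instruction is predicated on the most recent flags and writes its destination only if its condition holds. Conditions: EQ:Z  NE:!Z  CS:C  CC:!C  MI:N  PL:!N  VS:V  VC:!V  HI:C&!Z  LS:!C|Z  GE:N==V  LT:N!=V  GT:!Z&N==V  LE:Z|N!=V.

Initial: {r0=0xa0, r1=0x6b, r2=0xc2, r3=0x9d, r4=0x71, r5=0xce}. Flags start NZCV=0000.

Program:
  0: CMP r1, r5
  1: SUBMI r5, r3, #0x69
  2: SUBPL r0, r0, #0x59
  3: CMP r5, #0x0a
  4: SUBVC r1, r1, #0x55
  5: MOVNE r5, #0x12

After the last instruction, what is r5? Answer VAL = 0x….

VAL = 0x12

0: ✓ CMP  NZCV=1001
1: ✓ SUBMI  r5←0x34
2: · SUBPL
3: ✓ CMP  NZCV=0010
4: ✓ SUBVC  r1←0x16
5: ✓ MOVNE  r5←0x12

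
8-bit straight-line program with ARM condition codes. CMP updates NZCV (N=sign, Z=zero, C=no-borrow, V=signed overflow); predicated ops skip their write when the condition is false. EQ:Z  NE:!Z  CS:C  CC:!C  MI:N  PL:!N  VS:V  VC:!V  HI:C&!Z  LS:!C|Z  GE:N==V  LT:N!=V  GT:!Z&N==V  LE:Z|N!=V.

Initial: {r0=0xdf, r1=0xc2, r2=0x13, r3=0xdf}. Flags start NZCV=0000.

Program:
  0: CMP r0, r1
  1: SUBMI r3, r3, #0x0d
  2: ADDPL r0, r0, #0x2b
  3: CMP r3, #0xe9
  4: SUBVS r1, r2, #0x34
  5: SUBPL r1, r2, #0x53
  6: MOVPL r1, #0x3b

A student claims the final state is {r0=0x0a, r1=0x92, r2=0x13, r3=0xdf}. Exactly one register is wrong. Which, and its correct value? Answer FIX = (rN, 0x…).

[0] flags=0010 → (cmp)
[1] flags=0010 MI?F → skip
[2] flags=0010 PL?T → r0=0x0a
[3] flags=1000 → (cmp)
[4] flags=1000 VS?F → skip
[5] flags=1000 PL?F → skip
[6] flags=1000 PL?F → skip

FIX = (r1, 0xc2)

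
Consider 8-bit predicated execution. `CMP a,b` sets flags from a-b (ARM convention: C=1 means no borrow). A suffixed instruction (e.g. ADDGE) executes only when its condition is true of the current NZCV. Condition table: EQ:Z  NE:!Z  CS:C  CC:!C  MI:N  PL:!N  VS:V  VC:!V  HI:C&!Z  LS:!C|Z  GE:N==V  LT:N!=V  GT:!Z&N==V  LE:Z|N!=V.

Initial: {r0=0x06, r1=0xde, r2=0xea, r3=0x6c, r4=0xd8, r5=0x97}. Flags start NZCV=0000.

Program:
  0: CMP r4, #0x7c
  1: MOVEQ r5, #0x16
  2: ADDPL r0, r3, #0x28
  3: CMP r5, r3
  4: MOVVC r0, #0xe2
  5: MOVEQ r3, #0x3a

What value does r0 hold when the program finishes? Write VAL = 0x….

[0] flags=0011 → (cmp)
[1] flags=0011 EQ?F → skip
[2] flags=0011 PL?T → r0=0x94
[3] flags=0011 → (cmp)
[4] flags=0011 VC?F → skip
[5] flags=0011 EQ?F → skip

VAL = 0x94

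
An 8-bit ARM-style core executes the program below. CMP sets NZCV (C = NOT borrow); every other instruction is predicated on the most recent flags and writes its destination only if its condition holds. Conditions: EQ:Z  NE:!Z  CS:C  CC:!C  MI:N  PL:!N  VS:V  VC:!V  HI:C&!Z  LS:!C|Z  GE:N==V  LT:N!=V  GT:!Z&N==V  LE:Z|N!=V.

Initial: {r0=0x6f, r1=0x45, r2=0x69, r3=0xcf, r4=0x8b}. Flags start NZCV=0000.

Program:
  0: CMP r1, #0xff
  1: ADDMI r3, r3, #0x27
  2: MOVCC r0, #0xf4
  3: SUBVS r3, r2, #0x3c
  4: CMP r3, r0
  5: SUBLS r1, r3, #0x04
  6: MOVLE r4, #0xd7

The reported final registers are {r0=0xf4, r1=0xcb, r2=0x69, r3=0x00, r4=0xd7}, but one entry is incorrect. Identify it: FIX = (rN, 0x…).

FIX = (r3, 0xcf)

[0] flags=0000 → (cmp)
[1] flags=0000 MI?F → skip
[2] flags=0000 CC?T → r0=0xf4
[3] flags=0000 VS?F → skip
[4] flags=1000 → (cmp)
[5] flags=1000 LS?T → r1=0xcb
[6] flags=1000 LE?T → r4=0xd7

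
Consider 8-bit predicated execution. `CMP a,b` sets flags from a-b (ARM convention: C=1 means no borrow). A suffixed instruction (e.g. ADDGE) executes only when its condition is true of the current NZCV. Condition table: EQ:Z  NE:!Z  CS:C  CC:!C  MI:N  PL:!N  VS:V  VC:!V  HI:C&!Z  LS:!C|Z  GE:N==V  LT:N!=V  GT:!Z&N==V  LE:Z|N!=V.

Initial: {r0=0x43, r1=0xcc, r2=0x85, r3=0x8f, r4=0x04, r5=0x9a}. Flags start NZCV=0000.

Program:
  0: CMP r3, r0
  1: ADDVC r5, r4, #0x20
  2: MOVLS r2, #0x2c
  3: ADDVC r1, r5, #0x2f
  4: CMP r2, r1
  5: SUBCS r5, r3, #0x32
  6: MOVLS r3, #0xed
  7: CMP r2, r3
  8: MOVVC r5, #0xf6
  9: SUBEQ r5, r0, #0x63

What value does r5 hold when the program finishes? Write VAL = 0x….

[0] flags=0011 → (cmp)
[1] flags=0011 VC?F → skip
[2] flags=0011 LS?F → skip
[3] flags=0011 VC?F → skip
[4] flags=1000 → (cmp)
[5] flags=1000 CS?F → skip
[6] flags=1000 LS?T → r3=0xed
[7] flags=1000 → (cmp)
[8] flags=1000 VC?T → r5=0xf6
[9] flags=1000 EQ?F → skip

VAL = 0xf6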